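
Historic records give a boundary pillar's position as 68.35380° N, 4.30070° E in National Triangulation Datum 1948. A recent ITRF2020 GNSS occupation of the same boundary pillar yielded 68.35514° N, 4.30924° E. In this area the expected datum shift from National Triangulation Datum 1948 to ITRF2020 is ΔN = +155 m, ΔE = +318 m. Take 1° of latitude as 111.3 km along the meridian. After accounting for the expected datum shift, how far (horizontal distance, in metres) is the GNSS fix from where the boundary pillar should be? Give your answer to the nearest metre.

Observed coordinate differences: Δφ = +0.00134°, Δλ = +0.00854°.
Converting to metres (1° lat = 111300 m, cos φ = 0.368874): observed ΔN = 149.1 m, observed ΔE = 350.6 m.
Subtracting the expected shift leaves a residual of 149.1 − (155) = -5.9 m north and 350.6 − (318) = 32.6 m east.
Residual distance = √((-5.9)² + 32.6²) = 33.1 m.

33 m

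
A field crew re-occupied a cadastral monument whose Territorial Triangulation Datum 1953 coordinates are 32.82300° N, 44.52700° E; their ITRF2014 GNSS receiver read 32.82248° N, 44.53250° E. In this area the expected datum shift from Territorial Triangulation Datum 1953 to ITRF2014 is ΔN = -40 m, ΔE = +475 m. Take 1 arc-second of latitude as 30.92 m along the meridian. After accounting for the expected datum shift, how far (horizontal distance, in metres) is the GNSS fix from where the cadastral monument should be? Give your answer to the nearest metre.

Observed coordinate differences: Δφ = -0.00052°, Δλ = +0.00550°.
Converting to metres (1° lat = 111312 m, cos φ = 0.840349): observed ΔN = -57.9 m, observed ΔE = 514.5 m.
Subtracting the expected shift leaves a residual of -57.9 − (-40) = -17.9 m north and 514.5 − (475) = 39.5 m east.
Residual distance = √((-17.9)² + 39.5²) = 43.3 m.

43 m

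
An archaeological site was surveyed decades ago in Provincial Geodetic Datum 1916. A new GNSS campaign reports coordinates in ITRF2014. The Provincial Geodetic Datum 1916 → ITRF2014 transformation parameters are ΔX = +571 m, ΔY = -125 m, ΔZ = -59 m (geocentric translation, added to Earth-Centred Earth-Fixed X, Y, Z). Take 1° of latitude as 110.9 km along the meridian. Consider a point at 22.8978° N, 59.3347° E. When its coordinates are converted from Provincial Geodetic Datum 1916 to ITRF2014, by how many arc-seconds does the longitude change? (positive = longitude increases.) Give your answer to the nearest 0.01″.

sin φ = 0.389089, cos φ = 0.921200, sin λ = 0.860161, cos λ = 0.510022.
East component: ΔE = −sin λ·ΔX + cos λ·ΔY = −(0.860161)(571) + (0.510022)(-125) = -554.90 m.
1° of latitude spans 110900 m; at latitude φ, 1° of longitude spans that × cos φ = 102161.1 m, so Δλ = -554.90 / 102161.1 × 3600 = -19.554″.

Δλ = -19.55″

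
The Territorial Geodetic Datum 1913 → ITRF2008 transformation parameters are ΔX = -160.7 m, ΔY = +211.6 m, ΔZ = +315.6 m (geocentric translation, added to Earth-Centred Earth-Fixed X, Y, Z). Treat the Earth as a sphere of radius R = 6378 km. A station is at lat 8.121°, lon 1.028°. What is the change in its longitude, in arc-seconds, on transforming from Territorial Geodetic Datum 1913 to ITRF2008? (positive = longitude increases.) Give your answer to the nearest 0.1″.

Δλ = 7.0″

sin φ = 0.141264, cos φ = 0.989972, sin λ = 0.017941, cos λ = 0.999839.
East component: ΔE = −sin λ·ΔX + cos λ·ΔY = −(0.017941)(-160.7) + (0.999839)(211.6) = 214.45 m.
1° of latitude spans πR/180 = 111317 m; at latitude φ, 1° of longitude spans that × cos φ = 110200.8 m, so Δλ = 214.45 / 110200.8 × 3600 = 7.006″.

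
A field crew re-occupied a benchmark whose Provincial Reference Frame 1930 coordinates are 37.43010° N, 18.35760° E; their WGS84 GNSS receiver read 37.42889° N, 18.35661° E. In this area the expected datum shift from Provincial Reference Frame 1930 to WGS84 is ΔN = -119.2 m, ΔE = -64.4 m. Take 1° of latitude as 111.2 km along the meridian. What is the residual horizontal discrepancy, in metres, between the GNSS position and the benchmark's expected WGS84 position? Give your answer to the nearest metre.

Observed coordinate differences: Δφ = -0.00121°, Δλ = -0.00099°.
Converting to metres (1° lat = 111200 m, cos φ = 0.794095): observed ΔN = -134.6 m, observed ΔE = -87.4 m.
Subtracting the expected shift leaves a residual of -134.6 − (-119.2) = -15.4 m north and -87.4 − (-64.4) = -23.0 m east.
Residual distance = √((-15.4)² + (-23.0)²) = 27.7 m.

28 m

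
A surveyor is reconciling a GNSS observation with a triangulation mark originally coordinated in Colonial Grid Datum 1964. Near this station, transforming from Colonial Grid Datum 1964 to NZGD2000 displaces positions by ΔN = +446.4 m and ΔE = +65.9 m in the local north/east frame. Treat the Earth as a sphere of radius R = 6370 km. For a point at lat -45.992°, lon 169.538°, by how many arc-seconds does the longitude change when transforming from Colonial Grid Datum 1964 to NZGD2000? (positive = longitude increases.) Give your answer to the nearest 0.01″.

At latitude -45.992°, cos φ = 0.694759.
One radian of longitude at latitude φ spans R cos φ, so Δλ = ΔE / (R cos φ) = 65.9 / (6370000 × 0.694759) = 1.4891e-05 rad = 3.071″.

Δλ = 3.07″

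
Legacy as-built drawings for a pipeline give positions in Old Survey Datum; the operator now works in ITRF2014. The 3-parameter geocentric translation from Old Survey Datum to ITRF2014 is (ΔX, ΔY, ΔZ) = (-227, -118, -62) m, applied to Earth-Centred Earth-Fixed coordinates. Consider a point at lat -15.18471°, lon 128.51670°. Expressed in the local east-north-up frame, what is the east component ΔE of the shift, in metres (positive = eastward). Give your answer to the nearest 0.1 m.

ΔE = 251.1 m

The local east axis at (φ, λ) is (−sin λ, cos λ, 0), so ΔE = −sin(128.51670°)·(-227) + cos(128.51670°)·(-118) = 251.09 m.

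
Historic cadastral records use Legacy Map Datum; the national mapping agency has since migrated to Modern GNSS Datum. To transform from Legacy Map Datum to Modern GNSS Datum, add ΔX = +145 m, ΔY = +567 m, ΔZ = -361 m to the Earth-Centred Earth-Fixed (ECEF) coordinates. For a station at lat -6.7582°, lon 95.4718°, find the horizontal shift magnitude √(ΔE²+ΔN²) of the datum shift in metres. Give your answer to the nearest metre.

At φ = -6.7582°, λ = 95.4718°: sin φ = -0.117680, cos φ = 0.993052, sin λ = 0.995443, cos λ = -0.095356.
ΔE = −sin λ·ΔX + cos λ·ΔY = −(0.995443)·(145) + (-0.095356)·(567) = -198.41 m.
ΔN = −sin φ cos λ·ΔX − sin φ sin λ·ΔY + cos φ·ΔZ = −(-0.117680)(-0.095356)(145) − (-0.117680)(0.995443)(567) + (0.993052)(-361) = -293.70 m.
Horizontal magnitude = √(ΔE² + ΔN²) = √((-198.41)² + (-293.70)²) = 354.43 m.

354 m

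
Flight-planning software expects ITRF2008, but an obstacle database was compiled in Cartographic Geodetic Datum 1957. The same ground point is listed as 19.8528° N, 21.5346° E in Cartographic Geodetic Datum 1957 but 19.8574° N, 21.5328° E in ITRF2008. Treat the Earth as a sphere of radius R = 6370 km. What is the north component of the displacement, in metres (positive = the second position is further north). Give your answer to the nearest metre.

ΔN = 511 m

Δφ = 19.8574° − 19.8528° = +0.0046°; Δλ = 21.5328° − 21.5346° = -0.0018°.
1° along a meridian = πR/180 = 111177 m.
ΔN = Δφ × 111177 = 511.4 m; ΔE = Δλ × 111177 × cos(19.8528°) = -0.0018 × 111177 × 0.940568 = -188.2 m.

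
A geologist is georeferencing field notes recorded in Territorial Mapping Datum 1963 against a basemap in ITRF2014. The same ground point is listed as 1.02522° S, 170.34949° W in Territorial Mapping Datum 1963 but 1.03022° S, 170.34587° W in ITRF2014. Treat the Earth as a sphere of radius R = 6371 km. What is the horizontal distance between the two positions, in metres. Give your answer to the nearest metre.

686 m

Δφ = -1.03022° − -1.02522° = -0.00500°; Δλ = -170.34587° − -170.34949° = +0.00362°.
1° along a meridian = πR/180 = 111195 m.
ΔN = Δφ × 111195 = -556.0 m; ΔE = Δλ × 111195 × cos(-1.02522°) = +0.00362 × 111195 × 0.999840 = 402.5 m.
Distance = √(ΔE² + ΔN²) = √(402.5² + (-556.0)²) = 686.4 m.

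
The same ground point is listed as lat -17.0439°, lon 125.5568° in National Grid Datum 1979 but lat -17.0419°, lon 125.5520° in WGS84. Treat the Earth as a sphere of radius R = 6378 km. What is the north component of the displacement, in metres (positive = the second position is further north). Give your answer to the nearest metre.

ΔN = 223 m

Δφ = -17.0419° − -17.0439° = +0.0020°; Δλ = 125.5520° − 125.5568° = -0.0048°.
1° along a meridian = πR/180 = 111317 m.
ΔN = Δφ × 111317 = 222.6 m; ΔE = Δλ × 111317 × cos(-17.0439°) = -0.0048 × 111317 × 0.956080 = -510.9 m.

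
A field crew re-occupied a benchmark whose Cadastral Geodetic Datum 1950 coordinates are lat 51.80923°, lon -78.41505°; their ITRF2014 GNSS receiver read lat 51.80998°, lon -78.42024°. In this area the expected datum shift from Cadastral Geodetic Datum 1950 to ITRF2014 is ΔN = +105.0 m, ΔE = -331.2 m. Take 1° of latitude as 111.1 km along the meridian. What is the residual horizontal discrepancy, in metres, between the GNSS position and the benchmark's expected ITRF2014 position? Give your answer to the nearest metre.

Observed coordinate differences: Δφ = +0.00075°, Δλ = -0.00519°.
Converting to metres (1° lat = 111100 m, cos φ = 0.618282): observed ΔN = 83.3 m, observed ΔE = -356.5 m.
Subtracting the expected shift leaves a residual of 83.3 − (105.0) = -21.7 m north and -356.5 − (-331.2) = -25.3 m east.
Residual distance = √((-21.7)² + (-25.3)²) = 33.3 m.

33 m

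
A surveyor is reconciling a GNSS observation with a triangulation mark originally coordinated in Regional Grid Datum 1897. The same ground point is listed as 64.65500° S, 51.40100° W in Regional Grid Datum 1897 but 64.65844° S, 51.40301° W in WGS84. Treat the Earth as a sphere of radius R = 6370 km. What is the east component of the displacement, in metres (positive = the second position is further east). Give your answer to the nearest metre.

ΔE = -96 m

Δφ = -64.65844° − -64.65500° = -0.00344°; Δλ = -51.40301° − -51.40100° = -0.00201°.
1° along a meridian = πR/180 = 111177 m.
ΔN = Δφ × 111177 = -382.5 m; ΔE = Δλ × 111177 × cos(-64.65500°) = -0.00201 × 111177 × 0.428068 = -95.7 m.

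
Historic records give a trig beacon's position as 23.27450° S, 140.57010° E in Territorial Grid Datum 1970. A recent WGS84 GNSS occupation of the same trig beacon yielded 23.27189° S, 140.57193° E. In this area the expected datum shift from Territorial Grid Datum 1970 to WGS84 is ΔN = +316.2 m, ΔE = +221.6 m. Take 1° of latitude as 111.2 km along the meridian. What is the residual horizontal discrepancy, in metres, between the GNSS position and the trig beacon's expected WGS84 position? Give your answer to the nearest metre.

Observed coordinate differences: Δφ = +0.00261°, Δλ = +0.00183°.
Converting to metres (1° lat = 111200 m, cos φ = 0.918622): observed ΔN = 290.2 m, observed ΔE = 186.9 m.
Subtracting the expected shift leaves a residual of 290.2 − (316.2) = -26.0 m north and 186.9 − (221.6) = -34.7 m east.
Residual distance = √((-26.0)² + (-34.7)²) = 43.3 m.

43 m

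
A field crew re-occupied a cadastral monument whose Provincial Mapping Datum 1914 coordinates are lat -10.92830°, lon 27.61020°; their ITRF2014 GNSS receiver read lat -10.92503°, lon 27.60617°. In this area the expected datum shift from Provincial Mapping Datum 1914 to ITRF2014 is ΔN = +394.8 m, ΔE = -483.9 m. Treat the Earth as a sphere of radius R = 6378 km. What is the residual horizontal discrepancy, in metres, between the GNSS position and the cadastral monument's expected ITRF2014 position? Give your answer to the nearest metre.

Observed coordinate differences: Δφ = +0.00327°, Δλ = -0.00403°.
Converting to metres (1° lat = 111317 m, cos φ = 0.981865): observed ΔN = 364.0 m, observed ΔE = -440.5 m.
Subtracting the expected shift leaves a residual of 364.0 − (394.8) = -30.8 m north and -440.5 − (-483.9) = 43.4 m east.
Residual distance = √((-30.8)² + 43.4²) = 53.2 m.

53 m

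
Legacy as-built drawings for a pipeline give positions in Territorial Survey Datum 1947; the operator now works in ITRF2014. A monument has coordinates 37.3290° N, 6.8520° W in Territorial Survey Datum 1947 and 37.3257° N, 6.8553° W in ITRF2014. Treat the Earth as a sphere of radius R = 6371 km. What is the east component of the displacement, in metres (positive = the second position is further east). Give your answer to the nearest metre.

ΔE = -292 m

Δφ = 37.3257° − 37.3290° = -0.0033°; Δλ = -6.8553° − -6.8520° = -0.0033°.
1° along a meridian = πR/180 = 111195 m.
ΔN = Δφ × 111195 = -366.9 m; ΔE = Δλ × 111195 × cos(37.3290°) = -0.0033 × 111195 × 0.795167 = -291.8 m.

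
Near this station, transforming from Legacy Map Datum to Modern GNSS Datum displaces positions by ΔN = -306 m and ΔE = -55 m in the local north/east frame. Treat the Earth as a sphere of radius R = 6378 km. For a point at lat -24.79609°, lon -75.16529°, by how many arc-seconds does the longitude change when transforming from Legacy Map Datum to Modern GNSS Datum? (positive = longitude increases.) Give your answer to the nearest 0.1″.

At latitude -24.79609°, cos φ = 0.907806.
One radian of longitude at latitude φ spans R cos φ, so Δλ = ΔE / (R cos φ) = -55.0 / (6378000 × 0.907806) = -9.4992e-06 rad = -1.959″.

Δλ = -2.0″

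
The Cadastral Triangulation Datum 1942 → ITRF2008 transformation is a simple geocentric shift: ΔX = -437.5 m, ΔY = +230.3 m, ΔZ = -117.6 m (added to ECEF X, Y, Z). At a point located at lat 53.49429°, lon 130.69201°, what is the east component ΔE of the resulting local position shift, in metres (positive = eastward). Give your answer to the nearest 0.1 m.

The local east axis at (φ, λ) is (−sin λ, cos λ, 0), so ΔE = −sin(130.69201°)·(-437.5) + cos(130.69201°)·230.3 = 181.57 m.

ΔE = 181.6 m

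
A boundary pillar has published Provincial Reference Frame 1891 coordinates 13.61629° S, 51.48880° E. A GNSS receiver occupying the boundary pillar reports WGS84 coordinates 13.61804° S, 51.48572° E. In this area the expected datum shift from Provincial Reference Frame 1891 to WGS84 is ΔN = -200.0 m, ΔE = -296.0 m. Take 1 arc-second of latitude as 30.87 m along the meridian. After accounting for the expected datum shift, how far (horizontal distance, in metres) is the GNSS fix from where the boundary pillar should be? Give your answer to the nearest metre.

37 m

Observed coordinate differences: Δφ = -0.00175°, Δλ = -0.00308°.
Converting to metres (1° lat = 111132 m, cos φ = 0.971894): observed ΔN = -194.5 m, observed ΔE = -332.7 m.
Subtracting the expected shift leaves a residual of -194.5 − (-200.0) = 5.5 m north and -332.7 − (-296.0) = -36.7 m east.
Residual distance = √(5.5² + (-36.7)²) = 37.1 m.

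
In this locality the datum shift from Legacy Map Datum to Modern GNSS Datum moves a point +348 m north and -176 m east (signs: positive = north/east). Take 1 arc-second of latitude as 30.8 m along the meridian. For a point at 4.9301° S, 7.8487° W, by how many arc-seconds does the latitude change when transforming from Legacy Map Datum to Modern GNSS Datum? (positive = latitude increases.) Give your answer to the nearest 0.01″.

1″ of latitude = 30.80 m, so Δφ = 348.0 / 30.80 = 11.299″.

Δφ = 11.30″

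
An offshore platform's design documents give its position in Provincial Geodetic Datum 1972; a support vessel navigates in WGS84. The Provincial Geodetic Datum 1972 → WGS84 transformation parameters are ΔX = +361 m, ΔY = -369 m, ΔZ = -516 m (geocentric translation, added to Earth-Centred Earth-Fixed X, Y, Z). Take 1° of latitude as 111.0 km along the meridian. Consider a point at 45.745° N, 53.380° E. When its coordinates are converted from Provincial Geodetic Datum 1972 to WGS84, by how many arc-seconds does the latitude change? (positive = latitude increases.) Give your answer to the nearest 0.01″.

Δφ = -9.80″

sin φ = 0.716241, cos φ = 0.697853, sin λ = 0.802609, cos λ = 0.596505.
North component: ΔN = −sin φ cos λ·ΔX − sin φ sin λ·ΔY + cos φ·ΔZ = −(0.716241)(0.596505)(361) − (0.716241)(0.802609)(-369) + (0.697853)(-516) = -302.20 m.
1° of latitude spans 111000 m, so Δφ = -302.20 / 111000 × 3600 = -9.801″.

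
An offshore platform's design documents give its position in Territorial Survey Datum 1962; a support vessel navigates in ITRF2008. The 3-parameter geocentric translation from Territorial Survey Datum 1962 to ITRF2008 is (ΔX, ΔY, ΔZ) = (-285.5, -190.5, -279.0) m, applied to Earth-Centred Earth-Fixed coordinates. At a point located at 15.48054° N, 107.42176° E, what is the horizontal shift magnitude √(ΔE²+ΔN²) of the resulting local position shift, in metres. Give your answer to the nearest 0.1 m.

The local east axis at (φ, λ) is (−sin λ, cos λ, 0), so ΔE = −sin(107.42176°)·(-285.5) + cos(107.42176°)·(-190.5) = 329.44 m.
The local north axis is (−sin φ cos λ, −sin φ sin λ, cos φ), giving ΔN = -22.815 + 48.514 − 268.878 = -243.18 m.
Horizontal magnitude = √(ΔE² + ΔN²) = √(329.44² + (-243.18)²) = 409.47 m.

409.5 m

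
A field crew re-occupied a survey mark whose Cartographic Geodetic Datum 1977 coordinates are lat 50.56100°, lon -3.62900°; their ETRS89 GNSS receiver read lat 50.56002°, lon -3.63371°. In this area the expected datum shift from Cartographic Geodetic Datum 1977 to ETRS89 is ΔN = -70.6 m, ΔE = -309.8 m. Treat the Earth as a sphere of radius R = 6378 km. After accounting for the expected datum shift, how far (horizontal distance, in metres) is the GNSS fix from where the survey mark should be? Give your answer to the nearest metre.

Observed coordinate differences: Δφ = -0.00098°, Δλ = -0.00471°.
Converting to metres (1° lat = 111317 m, cos φ = 0.635256): observed ΔN = -109.1 m, observed ΔE = -333.1 m.
Subtracting the expected shift leaves a residual of -109.1 − (-70.6) = -38.5 m north and -333.1 − (-309.8) = -23.3 m east.
Residual distance = √((-38.5)² + (-23.3)²) = 45.0 m.

45 m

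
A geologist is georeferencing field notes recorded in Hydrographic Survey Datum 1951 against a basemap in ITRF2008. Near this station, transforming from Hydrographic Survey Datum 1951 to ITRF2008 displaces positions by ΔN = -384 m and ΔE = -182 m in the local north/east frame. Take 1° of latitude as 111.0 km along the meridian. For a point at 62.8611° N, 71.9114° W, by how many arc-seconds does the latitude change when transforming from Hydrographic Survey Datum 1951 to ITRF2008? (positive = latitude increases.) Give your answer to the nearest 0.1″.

1° of latitude = 111.0 km, so Δφ = -384.0 / 111000 = -0.0034595° = -12.454″.

Δφ = -12.5″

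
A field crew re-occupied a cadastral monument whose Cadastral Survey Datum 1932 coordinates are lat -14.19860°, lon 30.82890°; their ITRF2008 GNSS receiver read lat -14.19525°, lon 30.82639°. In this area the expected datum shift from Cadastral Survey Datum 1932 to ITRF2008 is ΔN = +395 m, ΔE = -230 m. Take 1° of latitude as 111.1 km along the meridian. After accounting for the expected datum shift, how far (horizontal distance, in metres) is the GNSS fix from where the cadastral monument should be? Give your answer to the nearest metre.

46 m

Observed coordinate differences: Δφ = +0.00335°, Δλ = -0.00251°.
Converting to metres (1° lat = 111100 m, cos φ = 0.969451): observed ΔN = 372.2 m, observed ΔE = -270.3 m.
Subtracting the expected shift leaves a residual of 372.2 − (395) = -22.8 m north and -270.3 − (-230) = -40.3 m east.
Residual distance = √((-22.8)² + (-40.3)²) = 46.3 m.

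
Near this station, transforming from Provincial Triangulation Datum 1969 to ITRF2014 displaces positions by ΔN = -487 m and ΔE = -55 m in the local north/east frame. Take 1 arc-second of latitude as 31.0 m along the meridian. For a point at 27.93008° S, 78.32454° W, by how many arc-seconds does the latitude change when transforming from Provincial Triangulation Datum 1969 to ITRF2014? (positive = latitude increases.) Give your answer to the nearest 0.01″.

Δφ = -15.71″

1″ of latitude = 31.00 m, so Δφ = -487.0 / 31.00 = -15.710″.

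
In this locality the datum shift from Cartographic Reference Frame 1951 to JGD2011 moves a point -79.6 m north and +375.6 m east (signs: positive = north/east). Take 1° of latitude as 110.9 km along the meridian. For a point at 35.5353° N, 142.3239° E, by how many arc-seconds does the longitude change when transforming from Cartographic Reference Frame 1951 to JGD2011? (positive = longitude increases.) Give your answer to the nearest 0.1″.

At latitude 35.5353°, cos φ = 0.813758.
1° of longitude at this latitude = 110.9 × cos φ = 90.25 km, so Δλ = 375.6 / 90245.7 = 0.0041620° = 14.983″.

Δλ = 15.0″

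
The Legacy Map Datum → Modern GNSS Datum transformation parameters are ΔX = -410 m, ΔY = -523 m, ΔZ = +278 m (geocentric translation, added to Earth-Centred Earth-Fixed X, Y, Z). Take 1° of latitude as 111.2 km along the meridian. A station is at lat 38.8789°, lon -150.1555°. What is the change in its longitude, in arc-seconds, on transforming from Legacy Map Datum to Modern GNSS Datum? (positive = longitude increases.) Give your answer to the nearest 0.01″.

sin φ = 0.627676, cos φ = 0.778474, sin λ = -0.497648, cos λ = -0.867379.
East component: ΔE = −sin λ·ΔX + cos λ·ΔY = −(-0.497648)(-410) + (-0.867379)(-523) = 249.60 m.
1° of latitude spans 111200 m; at latitude φ, 1° of longitude spans that × cos φ = 86566.3 m, so Δλ = 249.60 / 86566.3 × 3600 = 10.380″.

Δλ = 10.38″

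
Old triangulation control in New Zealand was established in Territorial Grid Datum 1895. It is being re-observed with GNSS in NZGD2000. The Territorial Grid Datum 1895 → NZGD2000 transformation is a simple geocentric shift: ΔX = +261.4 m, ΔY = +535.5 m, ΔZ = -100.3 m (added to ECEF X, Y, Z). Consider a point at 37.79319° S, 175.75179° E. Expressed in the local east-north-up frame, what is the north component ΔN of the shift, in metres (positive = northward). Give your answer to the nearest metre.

ΔN = -215 m

The local north axis is (−sin φ cos λ, −sin φ sin λ, cos φ), giving ΔN = -159.749 + 24.309 − 79.260 = -214.70 m.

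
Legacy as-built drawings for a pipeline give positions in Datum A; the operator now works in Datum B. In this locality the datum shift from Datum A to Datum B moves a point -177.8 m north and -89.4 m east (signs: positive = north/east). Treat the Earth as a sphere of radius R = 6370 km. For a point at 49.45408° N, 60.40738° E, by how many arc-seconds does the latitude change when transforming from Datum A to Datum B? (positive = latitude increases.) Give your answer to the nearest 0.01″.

Δφ = -5.76″

On a sphere of radius R, 1 rad of latitude = R, so Δφ = ΔN / R = -177.8 / 6370000 = -2.7912e-05 rad = -5.757″.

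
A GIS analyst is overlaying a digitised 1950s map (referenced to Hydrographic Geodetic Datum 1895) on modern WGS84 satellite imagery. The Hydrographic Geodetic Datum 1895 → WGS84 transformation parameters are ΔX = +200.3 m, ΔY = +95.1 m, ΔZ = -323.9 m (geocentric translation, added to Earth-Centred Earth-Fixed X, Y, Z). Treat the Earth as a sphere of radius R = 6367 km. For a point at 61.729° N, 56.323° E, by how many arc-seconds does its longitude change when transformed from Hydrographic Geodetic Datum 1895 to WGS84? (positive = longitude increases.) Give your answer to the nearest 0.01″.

Δλ = -7.79″

sin φ = 0.880717, cos φ = 0.473642, sin λ = 0.832177, cos λ = 0.554510.
East component: ΔE = −sin λ·ΔX + cos λ·ΔY = −(0.832177)(200.3) + (0.554510)(95.1) = -113.95 m.
1° of latitude spans πR/180 = 111125 m; at latitude φ, 1° of longitude spans that × cos φ = 52633.6 m, so Δλ = -113.95 / 52633.6 × 3600 = -7.794″.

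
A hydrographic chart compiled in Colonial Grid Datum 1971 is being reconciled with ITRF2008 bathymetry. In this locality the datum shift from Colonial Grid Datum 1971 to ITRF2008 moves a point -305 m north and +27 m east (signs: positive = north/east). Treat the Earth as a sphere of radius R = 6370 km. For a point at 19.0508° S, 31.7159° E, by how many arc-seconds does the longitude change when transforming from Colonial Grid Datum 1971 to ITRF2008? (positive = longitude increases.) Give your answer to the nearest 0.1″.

Δλ = 0.9″

At latitude -19.0508°, cos φ = 0.945230.
One radian of longitude at latitude φ spans R cos φ, so Δλ = ΔE / (R cos φ) = 27.0 / (6370000 × 0.945230) = 4.4842e-06 rad = 0.925″.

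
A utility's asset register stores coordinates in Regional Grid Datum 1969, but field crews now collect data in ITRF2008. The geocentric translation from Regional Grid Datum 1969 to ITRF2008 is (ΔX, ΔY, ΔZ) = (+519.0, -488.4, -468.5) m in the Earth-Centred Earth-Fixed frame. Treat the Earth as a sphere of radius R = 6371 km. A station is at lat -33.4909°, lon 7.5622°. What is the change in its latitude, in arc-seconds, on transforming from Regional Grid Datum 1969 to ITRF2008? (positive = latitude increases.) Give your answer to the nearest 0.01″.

Δφ = -4.61″

sin φ = -0.551805, cos φ = 0.833973, sin λ = 0.131602, cos λ = 0.991303.
North component: ΔN = −sin φ cos λ·ΔX − sin φ sin λ·ΔY + cos φ·ΔZ = −(-0.551805)(0.991303)(519.0) − (-0.551805)(0.131602)(-488.4) + (0.833973)(-468.5) = -142.29 m.
1° of latitude spans πR/180 = 111195 m, so Δφ = -142.29 / 111195 × 3600 = -4.607″.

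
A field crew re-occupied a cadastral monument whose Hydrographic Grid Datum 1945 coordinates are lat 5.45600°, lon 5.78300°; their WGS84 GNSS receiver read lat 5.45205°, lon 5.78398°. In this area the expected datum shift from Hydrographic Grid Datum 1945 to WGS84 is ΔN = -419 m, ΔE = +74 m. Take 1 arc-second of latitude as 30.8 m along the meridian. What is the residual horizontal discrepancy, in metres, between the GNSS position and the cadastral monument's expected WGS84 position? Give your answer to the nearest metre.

Observed coordinate differences: Δφ = -0.00395°, Δλ = +0.00098°.
Converting to metres (1° lat = 110880 m, cos φ = 0.995470): observed ΔN = -438.0 m, observed ΔE = 108.2 m.
Subtracting the expected shift leaves a residual of -438.0 − (-419) = -19.0 m north and 108.2 − (74) = 34.2 m east.
Residual distance = √((-19.0)² + 34.2²) = 39.1 m.

39 m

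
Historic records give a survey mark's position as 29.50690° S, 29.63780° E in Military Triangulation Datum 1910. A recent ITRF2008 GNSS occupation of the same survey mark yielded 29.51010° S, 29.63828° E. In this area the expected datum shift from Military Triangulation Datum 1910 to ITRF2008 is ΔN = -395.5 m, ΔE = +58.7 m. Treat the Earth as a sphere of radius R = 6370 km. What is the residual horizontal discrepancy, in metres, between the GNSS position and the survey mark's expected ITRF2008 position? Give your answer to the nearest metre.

42 m

Observed coordinate differences: Δφ = -0.00320°, Δλ = +0.00048°.
Converting to metres (1° lat = 111177 m, cos φ = 0.870296): observed ΔN = -355.8 m, observed ΔE = 46.4 m.
Subtracting the expected shift leaves a residual of -355.8 − (-395.5) = 39.7 m north and 46.4 − (58.7) = -12.3 m east.
Residual distance = √(39.7² + (-12.3)²) = 41.6 m.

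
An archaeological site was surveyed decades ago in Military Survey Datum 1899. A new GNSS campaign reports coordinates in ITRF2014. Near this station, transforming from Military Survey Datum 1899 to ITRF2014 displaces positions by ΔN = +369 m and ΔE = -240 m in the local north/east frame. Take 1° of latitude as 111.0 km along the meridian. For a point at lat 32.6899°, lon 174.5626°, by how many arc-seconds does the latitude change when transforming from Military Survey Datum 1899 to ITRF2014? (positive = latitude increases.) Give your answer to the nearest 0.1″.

Δφ = 12.0″

1° of latitude = 111.0 km, so Δφ = 369.0 / 111000 = 0.0033243° = 11.968″.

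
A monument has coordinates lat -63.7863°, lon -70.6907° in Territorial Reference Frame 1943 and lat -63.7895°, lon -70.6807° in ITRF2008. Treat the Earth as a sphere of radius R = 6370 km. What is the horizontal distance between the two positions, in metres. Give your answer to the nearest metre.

606 m

Δφ = -63.7895° − -63.7863° = -0.0032°; Δλ = -70.6807° − -70.6907° = +0.0100°.
1° along a meridian = πR/180 = 111177 m.
ΔN = Δφ × 111177 = -355.8 m; ΔE = Δλ × 111177 × cos(-63.7863°) = +0.0100 × 111177 × 0.441720 = 491.1 m.
Distance = √(ΔE² + ΔN²) = √(491.1² + (-355.8)²) = 606.4 m.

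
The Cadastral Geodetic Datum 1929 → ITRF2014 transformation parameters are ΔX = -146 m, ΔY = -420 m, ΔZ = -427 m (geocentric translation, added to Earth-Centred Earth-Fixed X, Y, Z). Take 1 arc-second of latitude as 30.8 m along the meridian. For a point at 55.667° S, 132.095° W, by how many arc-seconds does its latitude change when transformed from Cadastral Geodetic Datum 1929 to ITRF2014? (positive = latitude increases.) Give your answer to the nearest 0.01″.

sin φ = -0.825774, cos φ = 0.564002, sin λ = -0.742034, cos λ = -0.670362.
North component: ΔN = −sin φ cos λ·ΔX − sin φ sin λ·ΔY + cos φ·ΔZ = −(-0.825774)(-0.670362)(-146) − (-0.825774)(-0.742034)(-420) + (0.564002)(-427) = 97.35 m.
1° of latitude spans 3600 × 30.80 = 110880 m, so Δφ = 97.35 / 110880 × 3600 = 3.161″.

Δφ = 3.16″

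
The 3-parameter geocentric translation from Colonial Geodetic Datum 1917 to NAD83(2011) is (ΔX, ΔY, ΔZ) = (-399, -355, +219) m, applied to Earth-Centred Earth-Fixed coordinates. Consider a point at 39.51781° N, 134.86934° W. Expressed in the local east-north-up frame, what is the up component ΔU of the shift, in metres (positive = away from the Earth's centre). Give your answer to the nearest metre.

ΔU = 551 m

At φ = 39.51781°, λ = -134.86934°: sin φ = 0.636318, cos φ = 0.771427, sin λ = -0.708717, cos λ = -0.705492.
ΔU = cos φ cos λ·ΔX + cos φ sin λ·ΔY + sin φ·ΔZ = (0.771427)(-0.705492)(-399) + (0.771427)(-0.708717)(-355) + (0.636318)(219) = 550.59 m.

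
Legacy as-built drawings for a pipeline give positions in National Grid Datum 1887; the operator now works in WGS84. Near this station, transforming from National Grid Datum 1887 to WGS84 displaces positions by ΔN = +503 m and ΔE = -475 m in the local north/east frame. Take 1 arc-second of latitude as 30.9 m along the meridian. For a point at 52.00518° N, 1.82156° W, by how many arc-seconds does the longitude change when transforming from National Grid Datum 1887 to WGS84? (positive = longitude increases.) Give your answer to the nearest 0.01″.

At latitude 52.00518°, cos φ = 0.615590.
1″ of longitude at this latitude = 30.90 × cos φ = 19.0217 m, so Δλ = -475.0 / 19.0217 = -24.971″.

Δλ = -24.97″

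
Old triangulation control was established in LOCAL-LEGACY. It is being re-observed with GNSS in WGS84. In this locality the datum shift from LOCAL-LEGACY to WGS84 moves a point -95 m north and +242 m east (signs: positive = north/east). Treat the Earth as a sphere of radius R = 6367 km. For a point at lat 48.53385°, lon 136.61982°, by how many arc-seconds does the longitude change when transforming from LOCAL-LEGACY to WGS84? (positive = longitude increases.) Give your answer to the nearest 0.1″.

At latitude 48.53385°, cos φ = 0.662177.
One radian of longitude at latitude φ spans R cos φ, so Δλ = ΔE / (R cos φ) = 242.0 / (6367000 × 0.662177) = 5.7399e-05 rad = 11.839″.

Δλ = 11.8″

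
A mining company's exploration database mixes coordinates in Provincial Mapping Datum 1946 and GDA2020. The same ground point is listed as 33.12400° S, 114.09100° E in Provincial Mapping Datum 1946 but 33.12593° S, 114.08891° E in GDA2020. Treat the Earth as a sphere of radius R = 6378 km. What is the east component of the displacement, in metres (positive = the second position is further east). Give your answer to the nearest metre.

ΔE = -195 m

Δφ = -33.12593° − -33.12400° = -0.00193°; Δλ = 114.08891° − 114.09100° = -0.00209°.
1° along a meridian = πR/180 = 111317 m.
ΔN = Δφ × 111317 = -214.8 m; ΔE = Δλ × 111317 × cos(-33.12400°) = -0.00209 × 111317 × 0.837490 = -194.8 m.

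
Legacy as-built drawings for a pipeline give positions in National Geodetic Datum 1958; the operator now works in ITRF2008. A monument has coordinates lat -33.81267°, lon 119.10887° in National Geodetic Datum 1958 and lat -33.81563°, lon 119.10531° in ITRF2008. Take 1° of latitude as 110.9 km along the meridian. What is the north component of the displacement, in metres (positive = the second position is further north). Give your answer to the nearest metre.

Δφ = -33.81563° − -33.81267° = -0.00296°; Δλ = 119.10531° − 119.10887° = -0.00356°.
ΔN = Δφ × 110900 = -328.3 m; ΔE = Δλ × 110900 × cos(-33.81267°) = -0.00356 × 110900 × 0.830861 = -328.0 m.

ΔN = -328 m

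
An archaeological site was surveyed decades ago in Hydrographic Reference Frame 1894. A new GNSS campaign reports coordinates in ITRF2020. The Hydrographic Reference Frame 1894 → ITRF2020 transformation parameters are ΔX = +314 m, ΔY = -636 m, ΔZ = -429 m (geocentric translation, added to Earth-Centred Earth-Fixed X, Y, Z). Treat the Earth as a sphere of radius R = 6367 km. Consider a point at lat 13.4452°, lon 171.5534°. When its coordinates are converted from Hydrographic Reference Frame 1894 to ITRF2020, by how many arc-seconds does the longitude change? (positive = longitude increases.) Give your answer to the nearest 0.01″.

Δλ = 19.42″

sin φ = 0.232515, cos φ = 0.972593, sin λ = 0.146888, cos λ = -0.989153.
East component: ΔE = −sin λ·ΔX + cos λ·ΔY = −(0.146888)(314) + (-0.989153)(-636) = 582.98 m.
1° of latitude spans πR/180 = 111125 m; at latitude φ, 1° of longitude spans that × cos φ = 108079.5 m, so Δλ = 582.98 / 108079.5 × 3600 = 19.418″.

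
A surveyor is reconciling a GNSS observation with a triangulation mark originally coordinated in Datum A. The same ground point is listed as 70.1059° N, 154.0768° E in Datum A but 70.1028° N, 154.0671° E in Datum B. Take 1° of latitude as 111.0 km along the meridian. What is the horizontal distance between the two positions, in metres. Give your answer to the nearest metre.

503 m

Δφ = 70.1028° − 70.1059° = -0.0031°; Δλ = 154.0671° − 154.0768° = -0.0097°.
ΔN = Δφ × 111000 = -344.1 m; ΔE = Δλ × 111000 × cos(70.1059°) = -0.0097 × 111000 × 0.340283 = -366.4 m.
Distance = √(ΔE² + ΔN²) = √((-366.4)² + (-344.1)²) = 502.6 m.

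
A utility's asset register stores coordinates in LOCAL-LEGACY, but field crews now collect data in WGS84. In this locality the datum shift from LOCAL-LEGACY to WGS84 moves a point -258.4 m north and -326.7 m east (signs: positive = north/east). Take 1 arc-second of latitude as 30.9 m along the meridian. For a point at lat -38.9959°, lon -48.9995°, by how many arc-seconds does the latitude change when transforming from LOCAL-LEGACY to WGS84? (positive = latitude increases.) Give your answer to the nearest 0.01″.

Δφ = -8.36″

1″ of latitude = 30.90 m, so Δφ = -258.4 / 30.90 = -8.362″.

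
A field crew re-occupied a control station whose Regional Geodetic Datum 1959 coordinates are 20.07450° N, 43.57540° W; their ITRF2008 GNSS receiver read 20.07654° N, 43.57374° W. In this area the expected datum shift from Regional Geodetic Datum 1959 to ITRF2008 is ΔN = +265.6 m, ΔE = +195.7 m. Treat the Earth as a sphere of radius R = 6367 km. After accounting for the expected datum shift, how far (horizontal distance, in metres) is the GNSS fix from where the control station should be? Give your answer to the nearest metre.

45 m

Observed coordinate differences: Δφ = +0.00204°, Δλ = +0.00166°.
Converting to metres (1° lat = 111125 m, cos φ = 0.939247): observed ΔN = 226.7 m, observed ΔE = 173.3 m.
Subtracting the expected shift leaves a residual of 226.7 − (265.6) = -38.9 m north and 173.3 − (195.7) = -22.4 m east.
Residual distance = √((-38.9)² + (-22.4)²) = 44.9 m.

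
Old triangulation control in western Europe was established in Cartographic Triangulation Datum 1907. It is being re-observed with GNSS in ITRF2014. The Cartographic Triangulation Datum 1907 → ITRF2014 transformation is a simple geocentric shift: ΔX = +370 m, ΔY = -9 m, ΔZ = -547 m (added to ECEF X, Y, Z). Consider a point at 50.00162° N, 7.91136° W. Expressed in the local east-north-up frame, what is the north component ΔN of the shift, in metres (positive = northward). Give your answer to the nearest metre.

The local north axis is (−sin φ cos λ, −sin φ sin λ, cos φ), giving ΔN = -280.745 − 0.949 − 351.593 = -633.29 m.

ΔN = -633 m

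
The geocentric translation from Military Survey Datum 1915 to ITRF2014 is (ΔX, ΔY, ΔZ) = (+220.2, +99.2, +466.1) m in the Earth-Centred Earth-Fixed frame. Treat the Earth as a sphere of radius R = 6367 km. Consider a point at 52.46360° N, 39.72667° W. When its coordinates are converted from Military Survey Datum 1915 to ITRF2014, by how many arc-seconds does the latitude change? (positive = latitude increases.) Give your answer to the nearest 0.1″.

Δφ = 6.5″

sin φ = 0.792966, cos φ = 0.609265, sin λ = -0.639126, cos λ = 0.769102.
North component: ΔN = −sin φ cos λ·ΔX − sin φ sin λ·ΔY + cos φ·ΔZ = −(0.792966)(0.769102)(220.2) − (0.792966)(-0.639126)(99.2) + (0.609265)(466.1) = 199.96 m.
1° of latitude spans πR/180 = 111125 m, so Δφ = 199.96 / 111125 × 3600 = 6.478″.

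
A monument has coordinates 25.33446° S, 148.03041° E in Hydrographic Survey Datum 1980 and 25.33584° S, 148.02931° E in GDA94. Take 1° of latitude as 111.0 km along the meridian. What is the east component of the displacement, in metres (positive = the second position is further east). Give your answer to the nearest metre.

Δφ = -25.33584° − -25.33446° = -0.00138°; Δλ = 148.02931° − 148.03041° = -0.00110°.
ΔN = Δφ × 111000 = -153.2 m; ΔE = Δλ × 111000 × cos(-25.33446°) = -0.00110 × 111000 × 0.903825 = -110.4 m.

ΔE = -110 m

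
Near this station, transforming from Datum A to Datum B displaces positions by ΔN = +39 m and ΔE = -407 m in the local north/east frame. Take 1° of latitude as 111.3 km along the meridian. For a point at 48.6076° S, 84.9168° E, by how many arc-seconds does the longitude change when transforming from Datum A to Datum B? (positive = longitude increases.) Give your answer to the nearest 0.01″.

At latitude -48.6076°, cos φ = 0.661212.
1° of longitude at this latitude = 111.3 × cos φ = 73.59 km, so Δλ = -407.0 / 73592.9 = -0.0055304° = -19.910″.

Δλ = -19.91″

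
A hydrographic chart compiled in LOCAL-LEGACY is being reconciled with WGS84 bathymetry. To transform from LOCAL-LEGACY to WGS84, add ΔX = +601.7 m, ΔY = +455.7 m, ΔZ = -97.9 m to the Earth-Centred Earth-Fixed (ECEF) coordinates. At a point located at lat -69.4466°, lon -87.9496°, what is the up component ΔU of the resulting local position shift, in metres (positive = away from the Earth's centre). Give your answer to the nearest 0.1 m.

ΔU = -60.7 m

The local up (radial) axis is (cos φ cos λ, cos φ sin λ, sin φ), giving ΔU = 7.558 − 159.885 + 91.668 = -60.66 m.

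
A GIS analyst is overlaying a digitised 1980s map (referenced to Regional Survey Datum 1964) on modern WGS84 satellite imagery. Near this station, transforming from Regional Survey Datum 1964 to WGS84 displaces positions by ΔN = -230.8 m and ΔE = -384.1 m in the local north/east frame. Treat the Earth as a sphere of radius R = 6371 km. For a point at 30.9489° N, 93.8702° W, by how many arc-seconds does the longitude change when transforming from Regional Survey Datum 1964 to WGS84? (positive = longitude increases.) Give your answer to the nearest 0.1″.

At latitude 30.9489°, cos φ = 0.857626.
One radian of longitude at latitude φ spans R cos φ, so Δλ = ΔE / (R cos φ) = -384.1 / (6371000 × 0.857626) = -7.0297e-05 rad = -14.500″.

Δλ = -14.5″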